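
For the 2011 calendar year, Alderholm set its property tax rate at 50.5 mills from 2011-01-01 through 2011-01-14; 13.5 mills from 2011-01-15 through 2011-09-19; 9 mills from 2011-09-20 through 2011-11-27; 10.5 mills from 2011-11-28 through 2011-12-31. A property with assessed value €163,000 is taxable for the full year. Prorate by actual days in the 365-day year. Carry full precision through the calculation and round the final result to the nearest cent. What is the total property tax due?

2011-01-01 to 2011-01-14: 14 days at 50.5 mills → €163,000 × 5.05% × 14/365 = €315.7288
2011-01-15 to 2011-09-19: 248 days at 13.5 mills → €163,000 × 1.35% × 248/365 = €1,495.1342
2011-09-20 to 2011-11-27: 69 days at 9 mills → €163,000 × 0.9% × 69/365 = €277.3233
2011-11-28 to 2011-12-31: 34 days at 10.5 mills → €163,000 × 1.05% × 34/365 = €159.4274
Total = €2,247.6137

€2,247.61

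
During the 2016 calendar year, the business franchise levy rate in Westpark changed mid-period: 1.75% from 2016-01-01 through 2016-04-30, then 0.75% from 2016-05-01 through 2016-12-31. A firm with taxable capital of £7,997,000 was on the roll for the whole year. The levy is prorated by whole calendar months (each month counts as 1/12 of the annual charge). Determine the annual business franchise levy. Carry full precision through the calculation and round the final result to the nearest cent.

2016-01-01 to 2016-04-30: 4 months at 1.75% → £7,997,000 × 1.75% × 4/12 = £46,649.1667
2016-05-01 to 2016-12-31: 8 months at 0.75% → £7,997,000 × 0.75% × 8/12 = £39,985.0000
Total = £86,634.1667

£86,634.17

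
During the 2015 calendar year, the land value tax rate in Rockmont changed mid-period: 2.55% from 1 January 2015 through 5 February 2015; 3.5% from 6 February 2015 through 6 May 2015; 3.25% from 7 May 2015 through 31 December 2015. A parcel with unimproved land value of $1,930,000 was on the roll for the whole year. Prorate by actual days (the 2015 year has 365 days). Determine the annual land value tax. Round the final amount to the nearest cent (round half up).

$62,582.23

1 January – 5 February 2015: 36 days at 2.55% → $1,930,000 × 2.55% × 36/365 = $4,854.0822
6 February – 6 May 2015: 90 days at 3.5% → $1,930,000 × 3.5% × 90/365 = $16,656.1644
7 May – 31 December 2015: 239 days at 3.25% → $1,930,000 × 3.25% × 239/365 = $41,071.9863
Total = $62,582.2329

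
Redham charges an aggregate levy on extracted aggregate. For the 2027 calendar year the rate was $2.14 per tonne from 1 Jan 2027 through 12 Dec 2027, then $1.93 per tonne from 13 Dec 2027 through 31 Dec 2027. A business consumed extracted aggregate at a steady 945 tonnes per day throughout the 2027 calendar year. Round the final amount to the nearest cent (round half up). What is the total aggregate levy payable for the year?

$734,368.95

1 Jan – 12 Dec 2027: 346 days × 945 tonnes/day = 326,970 tonnes at $2.14/tonne → $699,715.80
13 Dec – 31 Dec 2027: 19 days × 945 tonnes/day = 17,955 tonnes at $1.93/tonne → $34,653.15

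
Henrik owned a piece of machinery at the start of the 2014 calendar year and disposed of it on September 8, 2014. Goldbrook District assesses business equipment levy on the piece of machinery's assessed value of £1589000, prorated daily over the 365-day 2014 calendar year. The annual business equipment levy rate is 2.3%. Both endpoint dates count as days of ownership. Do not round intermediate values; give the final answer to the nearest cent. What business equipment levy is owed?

Days held (January 1 – September 8, 2014): 251 out of 365
Tax = £1589000 × 2.3% × 251/365 = £25132.3205

£25132.32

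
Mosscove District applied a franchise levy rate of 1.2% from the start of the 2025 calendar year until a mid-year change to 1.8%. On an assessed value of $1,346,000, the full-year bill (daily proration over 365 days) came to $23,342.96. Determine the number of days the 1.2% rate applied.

40 days

Let d = days at the first rate; then 365 − d days at the second rate.
$1,346,000 × [1.2%·d + 1.8%·(365−d)] / 365 = $23,342.96
Solving gives d = 40, so the new rate took effect on 10 Feb 2025.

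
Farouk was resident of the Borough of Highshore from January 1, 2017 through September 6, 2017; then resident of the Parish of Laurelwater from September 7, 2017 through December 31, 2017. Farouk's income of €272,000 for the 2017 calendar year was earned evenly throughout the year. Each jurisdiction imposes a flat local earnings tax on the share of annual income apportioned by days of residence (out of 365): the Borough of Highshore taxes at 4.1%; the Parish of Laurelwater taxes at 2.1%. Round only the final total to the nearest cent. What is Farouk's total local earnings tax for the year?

€9,423.12

The Borough of Highshore, January 1 – September 6, 2017: 249 days → €272,000 × 4.1% × 249/365 = €7,607.8027
The Parish of Laurelwater, September 7 – December 31, 2017: 116 days → €272,000 × 2.1% × 116/365 = €1,815.3205
Total = €9,423.1233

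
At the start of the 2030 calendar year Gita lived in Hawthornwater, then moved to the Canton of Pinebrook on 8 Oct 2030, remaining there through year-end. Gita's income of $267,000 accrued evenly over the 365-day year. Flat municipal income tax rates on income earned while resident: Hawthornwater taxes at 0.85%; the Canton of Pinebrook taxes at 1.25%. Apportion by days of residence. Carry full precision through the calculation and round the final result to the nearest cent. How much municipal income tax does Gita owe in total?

$2,518.21

Hawthornwater, 1 Jan – 7 Oct 2030: 280 days → $267,000 × 0.85% × 280/365 = $1,740.9863
The Canton of Pinebrook, 8 Oct – 31 Dec 2030: 85 days → $267,000 × 1.25% × 85/365 = $777.2260
Total = $2,518.2123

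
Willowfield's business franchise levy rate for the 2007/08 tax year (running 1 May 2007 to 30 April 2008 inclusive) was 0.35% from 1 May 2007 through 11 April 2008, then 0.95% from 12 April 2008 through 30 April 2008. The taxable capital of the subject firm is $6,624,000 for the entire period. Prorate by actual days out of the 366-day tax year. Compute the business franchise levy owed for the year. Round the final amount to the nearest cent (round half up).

$25,247.21

1 May 2007 – 11 April 2008: 347 days at 0.35% → $6,624,000 × 0.35% × 347/366 = $21,980.4590
12 April – 30 April 2008: 19 days at 0.95% → $6,624,000 × 0.95% × 19/366 = $3,266.7541
Total = $25,247.2131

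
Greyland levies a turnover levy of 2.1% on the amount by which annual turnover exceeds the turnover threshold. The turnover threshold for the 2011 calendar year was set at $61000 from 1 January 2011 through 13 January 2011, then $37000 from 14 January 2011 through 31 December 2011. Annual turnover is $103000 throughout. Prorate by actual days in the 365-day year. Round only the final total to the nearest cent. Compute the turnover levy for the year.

$1368.05

1 January – 13 January 2011: 13 days, exemption $61000 → ($103000 − $61000) × 2.1% × 13/365 = $31.4137
14 January – 31 December 2011: 352 days, exemption $37000 → ($103000 − $37000) × 2.1% × 352/365 = $1336.6356
Total = $1368.0493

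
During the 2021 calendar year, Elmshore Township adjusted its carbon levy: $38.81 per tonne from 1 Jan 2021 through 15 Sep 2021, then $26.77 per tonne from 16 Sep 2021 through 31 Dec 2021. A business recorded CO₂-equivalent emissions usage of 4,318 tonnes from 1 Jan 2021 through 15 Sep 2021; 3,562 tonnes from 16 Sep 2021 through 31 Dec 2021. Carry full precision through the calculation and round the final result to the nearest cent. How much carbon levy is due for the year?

$262,936.32

1 Jan – 15 Sep 2021: 4,318 tonnes at $38.81/tonne → $167,581.58
16 Sep – 31 Dec 2021: 3,562 tonnes at $26.77/tonne → $95,354.74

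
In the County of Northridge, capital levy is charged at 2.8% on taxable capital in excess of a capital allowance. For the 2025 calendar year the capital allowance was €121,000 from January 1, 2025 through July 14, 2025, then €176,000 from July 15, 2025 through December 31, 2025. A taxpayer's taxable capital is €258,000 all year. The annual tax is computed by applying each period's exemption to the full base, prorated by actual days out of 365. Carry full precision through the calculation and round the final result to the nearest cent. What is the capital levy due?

€3,118.74

January 1 – July 14, 2025: 195 days, exemption €121,000 → (€258,000 − €121,000) × 2.8% × 195/365 = €2,049.3699
July 15 – December 31, 2025: 170 days, exemption €176,000 → (€258,000 − €176,000) × 2.8% × 170/365 = €1,069.3699
Total = €3,118.7397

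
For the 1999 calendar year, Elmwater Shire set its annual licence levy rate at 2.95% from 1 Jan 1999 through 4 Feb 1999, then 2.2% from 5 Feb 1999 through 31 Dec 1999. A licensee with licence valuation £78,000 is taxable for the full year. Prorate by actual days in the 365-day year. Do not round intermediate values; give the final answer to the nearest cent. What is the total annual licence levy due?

1 Jan – 4 Feb 1999: 35 days at 2.95% → £78,000 × 2.95% × 35/365 = £220.6438
5 Feb – 31 Dec 1999: 330 days at 2.2% → £78,000 × 2.2% × 330/365 = £1,551.4521
Total = £1,772.0959

£1,772.10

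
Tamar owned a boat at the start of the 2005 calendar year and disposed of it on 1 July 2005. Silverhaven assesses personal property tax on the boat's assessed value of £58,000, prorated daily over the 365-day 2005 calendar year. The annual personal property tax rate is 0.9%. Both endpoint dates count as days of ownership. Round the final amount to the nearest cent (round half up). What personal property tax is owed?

Days held (1 January – 1 July 2005): 182 out of 365
Tax = £58,000 × 0.9% × 182/365 = £260.2849

£260.28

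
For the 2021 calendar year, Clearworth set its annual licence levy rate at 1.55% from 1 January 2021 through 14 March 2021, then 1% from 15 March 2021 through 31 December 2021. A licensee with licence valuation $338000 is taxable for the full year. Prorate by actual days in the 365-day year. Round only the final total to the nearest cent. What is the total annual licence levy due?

1 January – 14 March 2021: 73 days at 1.55% → $338000 × 1.55% × 73/365 = $1047.8000
15 March – 31 December 2021: 292 days at 1% → $338000 × 1% × 292/365 = $2704.0000
Total = $3751.8000

$3751.80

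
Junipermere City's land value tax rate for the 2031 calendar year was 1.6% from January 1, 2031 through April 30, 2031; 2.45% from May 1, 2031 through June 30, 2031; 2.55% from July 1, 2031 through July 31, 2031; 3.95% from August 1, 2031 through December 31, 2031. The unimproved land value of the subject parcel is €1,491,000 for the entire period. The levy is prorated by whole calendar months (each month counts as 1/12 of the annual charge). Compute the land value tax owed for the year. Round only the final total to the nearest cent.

January 1 – April 30, 2031: 4 months at 1.6% → €1,491,000 × 1.6% × 4/12 = €7,952.0000
May 1 – June 30, 2031: 2 months at 2.45% → €1,491,000 × 2.45% × 2/12 = €6,088.2500
July 1 – July 31, 2031: 1 month at 2.55% → €1,491,000 × 2.55% × 1/12 = €3,168.3750
August 1 – December 31, 2031: 5 months at 3.95% → €1,491,000 × 3.95% × 5/12 = €24,539.3750
Total = €41,748.0000

€41,748.00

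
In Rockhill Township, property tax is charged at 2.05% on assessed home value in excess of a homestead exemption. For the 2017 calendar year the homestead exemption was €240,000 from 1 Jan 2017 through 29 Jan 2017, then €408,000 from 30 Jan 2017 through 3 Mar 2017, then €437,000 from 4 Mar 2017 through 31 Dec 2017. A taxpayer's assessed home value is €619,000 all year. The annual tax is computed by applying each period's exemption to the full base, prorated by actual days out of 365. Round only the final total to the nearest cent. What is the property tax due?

€4,105.62

1 Jan – 29 Jan 2017: 29 days, exemption €240,000 → (€619,000 − €240,000) × 2.05% × 29/365 = €617.3027
30 Jan – 3 Mar 2017: 33 days, exemption €408,000 → (€619,000 − €408,000) × 2.05% × 33/365 = €391.0726
4 Mar – 31 Dec 2017: 303 days, exemption €437,000 → (€619,000 − €437,000) × 2.05% × 303/365 = €3,097.2411
Total = €4,105.6164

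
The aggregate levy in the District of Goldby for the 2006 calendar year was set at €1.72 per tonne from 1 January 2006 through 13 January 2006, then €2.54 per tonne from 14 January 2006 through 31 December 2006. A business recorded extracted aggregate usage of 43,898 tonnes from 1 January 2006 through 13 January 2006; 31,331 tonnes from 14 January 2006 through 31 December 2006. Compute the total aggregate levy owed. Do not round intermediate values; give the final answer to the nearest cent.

1 January – 13 January 2006: 43,898 tonnes at €1.72/tonne → €75,504.56
14 January – 31 December 2006: 31,331 tonnes at €2.54/tonne → €79,580.74

€155,085.30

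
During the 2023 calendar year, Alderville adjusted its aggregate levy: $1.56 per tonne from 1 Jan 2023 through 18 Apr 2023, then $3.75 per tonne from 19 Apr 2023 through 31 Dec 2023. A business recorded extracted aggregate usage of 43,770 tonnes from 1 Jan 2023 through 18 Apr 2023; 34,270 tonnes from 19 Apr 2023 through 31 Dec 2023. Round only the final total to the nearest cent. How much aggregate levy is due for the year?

$196,793.70

1 Jan – 18 Apr 2023: 43,770 tonnes at $1.56/tonne → $68,281.20
19 Apr – 31 Dec 2023: 34,270 tonnes at $3.75/tonne → $128,512.50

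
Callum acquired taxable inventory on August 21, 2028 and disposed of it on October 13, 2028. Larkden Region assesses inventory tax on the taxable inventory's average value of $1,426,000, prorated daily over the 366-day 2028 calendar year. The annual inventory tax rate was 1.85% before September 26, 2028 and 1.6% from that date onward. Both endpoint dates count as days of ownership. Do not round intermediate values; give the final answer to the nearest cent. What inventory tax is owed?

$3,716.95

August 21 – September 25, 2028: 36 days at 1.85% → $1,426,000 × 1.85% × 36/366 = $2,594.8525
September 26 – October 13, 2028: 18 days at 1.6% → $1,426,000 × 1.6% × 18/366 = $1,122.0984
Total = $3,716.9508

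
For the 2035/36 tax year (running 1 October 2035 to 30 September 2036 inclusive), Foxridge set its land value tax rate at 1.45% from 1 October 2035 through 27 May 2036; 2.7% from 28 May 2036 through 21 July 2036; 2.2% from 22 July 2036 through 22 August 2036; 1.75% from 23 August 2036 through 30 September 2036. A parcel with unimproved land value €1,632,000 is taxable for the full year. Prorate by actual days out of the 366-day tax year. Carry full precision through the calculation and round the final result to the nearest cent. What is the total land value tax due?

1 October 2035 – 27 May 2036: 240 days at 1.45% → €1,632,000 × 1.45% × 240/366 = €15,517.3770
28 May – 21 July 2036: 55 days at 2.7% → €1,632,000 × 2.7% × 55/366 = €6,621.6393
22 July – 22 August 2036: 32 days at 2.2% → €1,632,000 × 2.2% × 32/366 = €3,139.1475
23 August – 30 September 2036: 39 days at 1.75% → €1,632,000 × 1.75% × 39/366 = €3,043.2787
Total = €28,321.4426

€28,321.44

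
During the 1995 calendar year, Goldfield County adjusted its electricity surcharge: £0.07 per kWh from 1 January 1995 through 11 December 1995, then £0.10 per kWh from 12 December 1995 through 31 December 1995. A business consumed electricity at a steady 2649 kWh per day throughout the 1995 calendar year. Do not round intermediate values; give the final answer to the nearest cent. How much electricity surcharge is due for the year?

£69,271.35

1 January – 11 December 1995: 345 days × 2649 kWh/day = 913,905 kWh at £0.07/kWh → £63,973.35
12 December – 31 December 1995: 20 days × 2649 kWh/day = 52,980 kWh at £0.10/kWh → £5,298.00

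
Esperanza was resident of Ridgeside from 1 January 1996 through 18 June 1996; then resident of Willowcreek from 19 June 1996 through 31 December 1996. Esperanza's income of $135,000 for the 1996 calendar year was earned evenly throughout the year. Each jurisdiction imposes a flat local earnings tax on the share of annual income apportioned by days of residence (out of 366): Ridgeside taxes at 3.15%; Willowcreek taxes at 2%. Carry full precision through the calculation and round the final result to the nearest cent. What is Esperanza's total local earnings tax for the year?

$3,421.11

Ridgeside, 1 January – 18 June 1996: 170 days → $135,000 × 3.15% × 170/366 = $1,975.2049
Willowcreek, 19 June – 31 December 1996: 196 days → $135,000 × 2% × 196/366 = $1,445.9016
Total = $3,421.1066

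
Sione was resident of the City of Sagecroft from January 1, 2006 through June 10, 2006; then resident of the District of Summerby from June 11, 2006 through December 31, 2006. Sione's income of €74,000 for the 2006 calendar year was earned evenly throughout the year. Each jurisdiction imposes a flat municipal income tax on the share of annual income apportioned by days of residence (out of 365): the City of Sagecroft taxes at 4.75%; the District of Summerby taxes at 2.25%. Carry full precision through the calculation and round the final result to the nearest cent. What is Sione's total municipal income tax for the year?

€2,481.03

The City of Sagecroft, January 1 – June 10, 2006: 161 days → €74,000 × 4.75% × 161/365 = €1,550.4521
The District of Summerby, June 11 – December 31, 2006: 204 days → €74,000 × 2.25% × 204/365 = €930.5753
Total = €2,481.0274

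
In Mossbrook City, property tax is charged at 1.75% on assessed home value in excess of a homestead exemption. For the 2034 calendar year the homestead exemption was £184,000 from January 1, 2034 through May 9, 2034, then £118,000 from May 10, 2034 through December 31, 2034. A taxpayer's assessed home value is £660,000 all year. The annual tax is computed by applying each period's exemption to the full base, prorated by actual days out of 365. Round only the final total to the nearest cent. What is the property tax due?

January 1 – May 9, 2034: 129 days, exemption £184,000 → (£660,000 − £184,000) × 1.75% × 129/365 = £2,944.0274
May 10 – December 31, 2034: 236 days, exemption £118,000 → (£660,000 − £118,000) × 1.75% × 236/365 = £6,132.7671
Total = £9,076.7945

£9,076.79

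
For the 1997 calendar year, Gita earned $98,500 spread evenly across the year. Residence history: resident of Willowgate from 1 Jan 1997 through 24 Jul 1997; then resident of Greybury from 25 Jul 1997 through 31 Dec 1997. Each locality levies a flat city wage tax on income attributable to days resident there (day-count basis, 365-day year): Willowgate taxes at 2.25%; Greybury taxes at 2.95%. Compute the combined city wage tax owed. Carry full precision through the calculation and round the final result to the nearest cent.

Willowgate, 1 Jan – 24 Jul 1997: 205 days → $98,500 × 2.25% × 205/365 = $1,244.7432
Greybury, 25 Jul – 31 Dec 1997: 160 days → $98,500 × 2.95% × 160/365 = $1,273.7534
Total = $2,518.4966

$2,518.50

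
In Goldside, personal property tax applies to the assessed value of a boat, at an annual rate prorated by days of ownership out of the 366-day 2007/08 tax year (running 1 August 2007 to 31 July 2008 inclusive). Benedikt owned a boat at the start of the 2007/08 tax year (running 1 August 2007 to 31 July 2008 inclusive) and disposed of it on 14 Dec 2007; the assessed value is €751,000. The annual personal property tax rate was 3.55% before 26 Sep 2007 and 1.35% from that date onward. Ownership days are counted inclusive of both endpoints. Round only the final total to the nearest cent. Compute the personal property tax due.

1 Aug – 25 Sep 2007: 56 days at 3.55% → €751,000 × 3.55% × 56/366 = €4,079.2022
26 Sep – 14 Dec 2007: 80 days at 1.35% → €751,000 × 1.35% × 80/366 = €2,216.0656
Total = €6,295.2678

€6,295.27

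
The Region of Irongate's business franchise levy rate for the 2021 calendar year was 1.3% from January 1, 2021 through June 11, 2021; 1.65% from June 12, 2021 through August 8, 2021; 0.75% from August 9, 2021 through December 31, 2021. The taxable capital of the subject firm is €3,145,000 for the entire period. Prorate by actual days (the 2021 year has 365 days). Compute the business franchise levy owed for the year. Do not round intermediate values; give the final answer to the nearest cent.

€35,762.53

January 1 – June 11, 2021: 162 days at 1.3% → €3,145,000 × 1.3% × 162/365 = €18,146.2192
June 12 – August 8, 2021: 58 days at 1.65% → €3,145,000 × 1.65% × 58/365 = €8,245.9315
August 9 – December 31, 2021: 145 days at 0.75% → €3,145,000 × 0.75% × 145/365 = €9,370.3767
Total = €35,762.5274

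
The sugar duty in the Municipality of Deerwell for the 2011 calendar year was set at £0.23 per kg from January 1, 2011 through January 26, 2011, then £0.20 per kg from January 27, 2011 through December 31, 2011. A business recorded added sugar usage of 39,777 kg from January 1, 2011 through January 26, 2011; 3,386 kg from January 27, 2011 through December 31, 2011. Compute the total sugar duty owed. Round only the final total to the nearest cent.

£9,825.91

January 1 – January 26, 2011: 39,777 kg at £0.23/kg → £9,148.71
January 27 – December 31, 2011: 3,386 kg at £0.20/kg → £677.20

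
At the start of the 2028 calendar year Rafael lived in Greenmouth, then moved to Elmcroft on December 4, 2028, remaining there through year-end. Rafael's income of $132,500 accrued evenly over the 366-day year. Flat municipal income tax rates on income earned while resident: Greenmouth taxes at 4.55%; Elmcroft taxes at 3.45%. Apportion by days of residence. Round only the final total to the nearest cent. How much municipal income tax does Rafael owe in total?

Greenmouth, January 1 – December 3, 2028: 338 days → $132,500 × 4.55% × 338/366 = $5,567.5342
Elmcroft, December 4 – December 31, 2028: 28 days → $132,500 × 3.45% × 28/366 = $349.7131
Total = $5,917.2473

$5,917.25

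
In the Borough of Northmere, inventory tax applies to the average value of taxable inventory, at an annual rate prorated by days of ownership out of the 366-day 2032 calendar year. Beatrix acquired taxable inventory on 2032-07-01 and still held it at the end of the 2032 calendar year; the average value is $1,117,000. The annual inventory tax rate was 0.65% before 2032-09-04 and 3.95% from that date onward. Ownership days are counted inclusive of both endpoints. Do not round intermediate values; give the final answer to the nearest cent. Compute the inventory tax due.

2032-07-01 to 2032-09-03: 65 days at 0.65% → $1,117,000 × 0.65% × 65/366 = $1,289.4331
2032-09-04 to 2032-12-31: 119 days at 3.95% → $1,117,000 × 3.95% × 119/366 = $14,345.5150
Total = $15,634.9481

$15,634.95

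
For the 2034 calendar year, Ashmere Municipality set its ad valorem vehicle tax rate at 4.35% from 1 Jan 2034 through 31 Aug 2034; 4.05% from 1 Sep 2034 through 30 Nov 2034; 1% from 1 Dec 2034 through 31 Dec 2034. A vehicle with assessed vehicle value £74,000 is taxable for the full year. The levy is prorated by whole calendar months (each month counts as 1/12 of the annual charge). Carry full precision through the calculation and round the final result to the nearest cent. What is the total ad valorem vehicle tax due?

£2,956.92

1 Jan – 31 Aug 2034: 8 months at 4.35% → £74,000 × 4.35% × 8/12 = £2,146.0000
1 Sep – 30 Nov 2034: 3 months at 4.05% → £74,000 × 4.05% × 3/12 = £749.2500
1 Dec – 31 Dec 2034: 1 month at 1% → £74,000 × 1% × 1/12 = £61.6667
Total = £2,956.9167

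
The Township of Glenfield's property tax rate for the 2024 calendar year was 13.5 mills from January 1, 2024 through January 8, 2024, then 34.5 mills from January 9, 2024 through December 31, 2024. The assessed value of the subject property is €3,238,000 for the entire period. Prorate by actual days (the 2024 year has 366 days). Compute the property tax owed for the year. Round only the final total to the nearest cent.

€110,224.70

January 1 – January 8, 2024: 8 days at 13.5 mills → €3,238,000 × 1.35% × 8/366 = €955.4754
January 9 – December 31, 2024: 358 days at 34.5 mills → €3,238,000 × 3.45% × 358/366 = €109,269.2295
Total = €110,224.7049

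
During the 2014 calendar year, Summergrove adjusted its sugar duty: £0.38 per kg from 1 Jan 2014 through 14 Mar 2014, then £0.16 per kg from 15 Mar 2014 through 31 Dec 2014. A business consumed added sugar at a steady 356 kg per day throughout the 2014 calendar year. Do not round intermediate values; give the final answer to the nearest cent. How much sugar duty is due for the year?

£26,507.76

1 Jan – 14 Mar 2014: 73 days × 356 kg/day = 25,988 kg at £0.38/kg → £9,875.44
15 Mar – 31 Dec 2014: 292 days × 356 kg/day = 103,952 kg at £0.16/kg → £16,632.32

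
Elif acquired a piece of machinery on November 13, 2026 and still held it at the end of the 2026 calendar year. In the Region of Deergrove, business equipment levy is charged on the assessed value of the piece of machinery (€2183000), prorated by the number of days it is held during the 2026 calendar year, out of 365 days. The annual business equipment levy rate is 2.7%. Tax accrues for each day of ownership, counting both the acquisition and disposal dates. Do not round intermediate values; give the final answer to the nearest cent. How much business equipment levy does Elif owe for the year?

Days held (November 13 – December 31, 2026): 49 out of 365
Tax = €2183000 × 2.7% × 49/365 = €7912.6274

€7912.63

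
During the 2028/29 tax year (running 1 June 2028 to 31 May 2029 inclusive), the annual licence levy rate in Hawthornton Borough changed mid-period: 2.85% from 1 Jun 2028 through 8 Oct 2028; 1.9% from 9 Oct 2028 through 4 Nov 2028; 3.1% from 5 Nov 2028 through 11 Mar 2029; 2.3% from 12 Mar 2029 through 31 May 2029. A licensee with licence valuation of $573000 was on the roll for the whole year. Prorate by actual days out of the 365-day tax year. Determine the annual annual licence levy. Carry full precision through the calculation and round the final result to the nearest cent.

$15726.89

1 Jun – 8 Oct 2028: 130 days at 2.85% → $573000 × 2.85% × 130/365 = $5816.3425
9 Oct – 4 Nov 2028: 27 days at 1.9% → $573000 × 1.9% × 27/365 = $805.3397
5 Nov 2028 – 11 Mar 2029: 127 days at 3.1% → $573000 × 3.1% × 127/365 = $6180.5507
12 Mar – 31 May 2029: 81 days at 2.3% → $573000 × 2.3% × 81/365 = $2924.6548
Total = $15726.8877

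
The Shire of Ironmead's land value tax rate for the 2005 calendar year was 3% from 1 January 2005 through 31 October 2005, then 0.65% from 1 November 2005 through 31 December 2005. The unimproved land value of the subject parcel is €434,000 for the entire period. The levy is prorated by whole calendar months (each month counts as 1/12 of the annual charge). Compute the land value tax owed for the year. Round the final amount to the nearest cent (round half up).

€11,320.17

1 January – 31 October 2005: 10 months at 3% → €434,000 × 3% × 10/12 = €10,850.0000
1 November – 31 December 2005: 2 months at 0.65% → €434,000 × 0.65% × 2/12 = €470.1667
Total = €11,320.1667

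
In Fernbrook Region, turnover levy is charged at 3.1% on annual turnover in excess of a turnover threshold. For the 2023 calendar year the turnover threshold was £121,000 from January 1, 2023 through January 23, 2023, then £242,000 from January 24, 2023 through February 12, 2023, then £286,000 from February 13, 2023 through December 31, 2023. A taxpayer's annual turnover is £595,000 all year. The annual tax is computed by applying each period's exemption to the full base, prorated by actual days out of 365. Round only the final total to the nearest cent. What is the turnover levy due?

£9,976.05

January 1 – January 23, 2023: 23 days, exemption £121,000 → (£595,000 − £121,000) × 3.1% × 23/365 = £925.9233
January 24 – February 12, 2023: 20 days, exemption £242,000 → (£595,000 − £242,000) × 3.1% × 20/365 = £599.6164
February 13 – December 31, 2023: 322 days, exemption £286,000 → (£595,000 − £286,000) × 3.1% × 322/365 = £8,450.5151
Total = £9,976.0548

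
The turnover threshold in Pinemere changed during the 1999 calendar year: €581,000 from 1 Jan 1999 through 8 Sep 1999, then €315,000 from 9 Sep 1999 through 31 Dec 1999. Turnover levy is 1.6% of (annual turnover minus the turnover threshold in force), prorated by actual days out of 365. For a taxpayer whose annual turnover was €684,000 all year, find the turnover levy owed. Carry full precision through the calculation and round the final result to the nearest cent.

€2,977.27

1 Jan – 8 Sep 1999: 251 days, exemption €581,000 → (€684,000 − €581,000) × 1.6% × 251/365 = €1,133.2822
9 Sep – 31 Dec 1999: 114 days, exemption €315,000 → (€684,000 − €315,000) × 1.6% × 114/365 = €1,843.9890
Total = €2,977.2712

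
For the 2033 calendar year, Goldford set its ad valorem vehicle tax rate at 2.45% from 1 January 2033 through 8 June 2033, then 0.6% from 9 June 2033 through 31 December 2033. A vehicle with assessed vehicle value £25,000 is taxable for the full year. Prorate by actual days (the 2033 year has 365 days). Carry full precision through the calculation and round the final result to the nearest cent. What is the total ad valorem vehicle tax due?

£351.47

1 January – 8 June 2033: 159 days at 2.45% → £25,000 × 2.45% × 159/365 = £266.8151
9 June – 31 December 2033: 206 days at 0.6% → £25,000 × 0.6% × 206/365 = £84.6575
Total = £351.4726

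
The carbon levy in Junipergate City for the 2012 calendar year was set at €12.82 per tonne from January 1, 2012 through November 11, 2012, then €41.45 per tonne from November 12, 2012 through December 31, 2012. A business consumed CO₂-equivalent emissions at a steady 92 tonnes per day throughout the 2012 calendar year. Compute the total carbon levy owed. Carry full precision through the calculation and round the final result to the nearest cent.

€563,373.04

January 1 – November 11, 2012: 316 days × 92 tonnes/day = 29,072 tonnes at €12.82/tonne → €372,703.04
November 12 – December 31, 2012: 50 days × 92 tonnes/day = 4,600 tonnes at €41.45/tonne → €190,670.00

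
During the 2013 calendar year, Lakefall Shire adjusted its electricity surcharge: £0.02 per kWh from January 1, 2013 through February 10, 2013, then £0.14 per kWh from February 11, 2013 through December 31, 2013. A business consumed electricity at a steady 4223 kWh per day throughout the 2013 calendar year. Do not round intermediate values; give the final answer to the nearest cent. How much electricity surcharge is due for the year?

January 1 – February 10, 2013: 41 days × 4223 kWh/day = 173,143 kWh at £0.02/kWh → £3,462.86
February 11 – December 31, 2013: 324 days × 4223 kWh/day = 1,368,252 kWh at £0.14/kWh → £191,555.28

£195,018.14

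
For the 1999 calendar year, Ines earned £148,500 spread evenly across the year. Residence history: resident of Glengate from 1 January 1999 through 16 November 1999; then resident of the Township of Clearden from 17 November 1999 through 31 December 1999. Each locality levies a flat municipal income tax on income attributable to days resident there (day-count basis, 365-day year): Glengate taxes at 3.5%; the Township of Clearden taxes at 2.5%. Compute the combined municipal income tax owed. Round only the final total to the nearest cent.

Glengate, 1 January – 16 November 1999: 320 days → £148,500 × 3.5% × 320/365 = £4,556.7123
The Township of Clearden, 17 November – 31 December 1999: 45 days → £148,500 × 2.5% × 45/365 = £457.7055
Total = £5,014.4178

£5,014.42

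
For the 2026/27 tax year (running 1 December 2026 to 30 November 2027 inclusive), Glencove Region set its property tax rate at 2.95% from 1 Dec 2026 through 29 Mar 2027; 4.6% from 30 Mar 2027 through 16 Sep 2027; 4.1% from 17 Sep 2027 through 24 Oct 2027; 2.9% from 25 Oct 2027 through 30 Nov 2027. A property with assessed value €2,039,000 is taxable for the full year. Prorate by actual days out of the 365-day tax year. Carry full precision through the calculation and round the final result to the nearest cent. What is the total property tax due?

€78,250.12

1 Dec 2026 – 29 Mar 2027: 119 days at 2.95% → €2,039,000 × 2.95% × 119/365 = €19,610.7110
30 Mar – 16 Sep 2027: 171 days at 4.6% → €2,039,000 × 4.6% × 171/365 = €43,941.8466
17 Sep – 24 Oct 2027: 38 days at 4.1% → €2,039,000 × 4.1% × 38/365 = €8,703.4575
25 Oct – 30 Nov 2027: 37 days at 2.9% → €2,039,000 × 2.9% × 37/365 = €5,994.1014
Total = €78,250.1164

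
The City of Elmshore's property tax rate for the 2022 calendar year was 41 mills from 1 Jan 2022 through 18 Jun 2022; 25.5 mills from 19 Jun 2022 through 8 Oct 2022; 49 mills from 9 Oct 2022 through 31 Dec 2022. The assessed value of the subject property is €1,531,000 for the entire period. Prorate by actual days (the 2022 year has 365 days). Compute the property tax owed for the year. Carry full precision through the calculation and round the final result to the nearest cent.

€58,308.03

1 Jan – 18 Jun 2022: 169 days at 41 mills → €1,531,000 × 4.1% × 169/365 = €29,063.8329
19 Jun – 8 Oct 2022: 112 days at 25.5 mills → €1,531,000 × 2.55% × 112/365 = €11,979.5507
9 Oct – 31 Dec 2022: 84 days at 49 mills → €1,531,000 × 4.9% × 84/365 = €17,264.6466
Total = €58,308.0301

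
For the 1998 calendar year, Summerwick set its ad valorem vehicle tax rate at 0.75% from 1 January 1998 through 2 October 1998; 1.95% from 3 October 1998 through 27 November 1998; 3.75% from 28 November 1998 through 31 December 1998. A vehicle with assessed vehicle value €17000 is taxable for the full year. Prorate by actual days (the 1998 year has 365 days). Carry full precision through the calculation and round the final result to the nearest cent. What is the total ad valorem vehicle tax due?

1 January – 2 October 1998: 275 days at 0.75% → €17000 × 0.75% × 275/365 = €96.0616
3 October – 27 November 1998: 56 days at 1.95% → €17000 × 1.95% × 56/365 = €50.8603
28 November – 31 December 1998: 34 days at 3.75% → €17000 × 3.75% × 34/365 = €59.3836
Total = €206.3055

€206.31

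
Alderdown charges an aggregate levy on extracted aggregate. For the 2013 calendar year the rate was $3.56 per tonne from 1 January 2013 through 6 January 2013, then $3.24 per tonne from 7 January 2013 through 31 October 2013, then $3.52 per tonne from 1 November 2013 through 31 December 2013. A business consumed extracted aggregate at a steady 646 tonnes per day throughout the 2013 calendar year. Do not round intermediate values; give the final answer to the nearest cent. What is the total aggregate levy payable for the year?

$776,233.60

1 January – 6 January 2013: 6 days × 646 tonnes/day = 3,876 tonnes at $3.56/tonne → $13,798.56
7 January – 31 October 2013: 298 days × 646 tonnes/day = 192,508 tonnes at $3.24/tonne → $623,725.92
1 November – 31 December 2013: 61 days × 646 tonnes/day = 39,406 tonnes at $3.52/tonne → $138,709.12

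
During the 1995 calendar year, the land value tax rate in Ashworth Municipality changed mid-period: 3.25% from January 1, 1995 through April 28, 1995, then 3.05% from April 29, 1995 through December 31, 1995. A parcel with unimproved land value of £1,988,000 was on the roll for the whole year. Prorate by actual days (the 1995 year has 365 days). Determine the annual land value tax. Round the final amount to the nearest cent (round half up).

£61,919.39

January 1 – April 28, 1995: 118 days at 3.25% → £1,988,000 × 3.25% × 118/365 = £20,887.6164
April 29 – December 31, 1995: 247 days at 3.05% → £1,988,000 × 3.05% × 247/365 = £41,031.7753
Total = £61,919.3918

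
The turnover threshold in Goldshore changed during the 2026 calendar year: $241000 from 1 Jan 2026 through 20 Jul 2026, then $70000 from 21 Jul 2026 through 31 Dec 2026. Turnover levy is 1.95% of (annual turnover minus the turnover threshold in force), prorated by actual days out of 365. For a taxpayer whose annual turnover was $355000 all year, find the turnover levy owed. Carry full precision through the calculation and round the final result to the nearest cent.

1 Jan – 20 Jul 2026: 201 days, exemption $241000 → ($355000 − $241000) × 1.95% × 201/365 = $1224.1726
21 Jul – 31 Dec 2026: 164 days, exemption $70000 → ($355000 − $70000) × 1.95% × 164/365 = $2497.0685
Total = $3721.2411

$3721.24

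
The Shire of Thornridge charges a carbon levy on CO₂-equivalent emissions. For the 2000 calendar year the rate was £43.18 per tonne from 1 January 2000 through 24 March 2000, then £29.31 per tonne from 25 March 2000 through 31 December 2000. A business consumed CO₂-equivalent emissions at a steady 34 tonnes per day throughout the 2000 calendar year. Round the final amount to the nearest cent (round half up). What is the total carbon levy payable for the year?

1 January – 24 March 2000: 84 days × 34 tonnes/day = 2,856 tonnes at £43.18/tonne → £123322.08
25 March – 31 December 2000: 282 days × 34 tonnes/day = 9,588 tonnes at £29.31/tonne → £281024.28

£404346.36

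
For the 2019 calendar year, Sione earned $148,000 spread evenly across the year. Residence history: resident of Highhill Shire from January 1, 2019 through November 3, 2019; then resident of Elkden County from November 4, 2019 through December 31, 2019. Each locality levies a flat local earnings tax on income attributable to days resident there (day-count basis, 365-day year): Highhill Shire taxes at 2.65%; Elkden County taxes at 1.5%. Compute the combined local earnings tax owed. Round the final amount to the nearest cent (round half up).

Highhill Shire, January 1 – November 3, 2019: 307 days → $148,000 × 2.65% × 307/365 = $3,298.7781
Elkden County, November 4 – December 31, 2019: 58 days → $148,000 × 1.5% × 58/365 = $352.7671
Total = $3,651.5452

$3,651.55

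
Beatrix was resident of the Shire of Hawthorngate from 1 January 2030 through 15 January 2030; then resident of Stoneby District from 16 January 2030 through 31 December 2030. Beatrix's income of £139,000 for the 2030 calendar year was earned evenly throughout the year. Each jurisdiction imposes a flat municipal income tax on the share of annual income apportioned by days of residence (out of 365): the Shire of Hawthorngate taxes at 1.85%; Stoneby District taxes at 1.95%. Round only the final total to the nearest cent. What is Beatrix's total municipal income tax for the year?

£2,704.79

The Shire of Hawthorngate, 1 January – 15 January 2030: 15 days → £139,000 × 1.85% × 15/365 = £105.6781
Stoneby District, 16 January – 31 December 2030: 350 days → £139,000 × 1.95% × 350/365 = £2,599.1096
Total = £2,704.7877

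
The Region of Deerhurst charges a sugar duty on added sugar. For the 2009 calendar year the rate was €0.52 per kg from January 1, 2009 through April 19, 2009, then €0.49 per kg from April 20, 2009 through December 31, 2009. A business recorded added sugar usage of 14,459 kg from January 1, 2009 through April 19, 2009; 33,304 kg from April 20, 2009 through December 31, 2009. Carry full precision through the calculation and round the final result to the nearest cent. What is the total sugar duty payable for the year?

€23,837.64

January 1 – April 19, 2009: 14,459 kg at €0.52/kg → €7,518.68
April 20 – December 31, 2009: 33,304 kg at €0.49/kg → €16,318.96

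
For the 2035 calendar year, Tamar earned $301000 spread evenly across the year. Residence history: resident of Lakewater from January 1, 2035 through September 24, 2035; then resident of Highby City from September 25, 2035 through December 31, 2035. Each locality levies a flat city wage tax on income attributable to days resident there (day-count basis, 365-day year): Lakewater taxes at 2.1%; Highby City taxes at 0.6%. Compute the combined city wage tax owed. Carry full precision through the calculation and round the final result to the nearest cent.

Lakewater, January 1 – September 24, 2035: 267 days → $301000 × 2.1% × 267/365 = $4623.8548
Highby City, September 25 – December 31, 2035: 98 days → $301000 × 0.6% × 98/365 = $484.8986
Total = $5108.7534

$5108.75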